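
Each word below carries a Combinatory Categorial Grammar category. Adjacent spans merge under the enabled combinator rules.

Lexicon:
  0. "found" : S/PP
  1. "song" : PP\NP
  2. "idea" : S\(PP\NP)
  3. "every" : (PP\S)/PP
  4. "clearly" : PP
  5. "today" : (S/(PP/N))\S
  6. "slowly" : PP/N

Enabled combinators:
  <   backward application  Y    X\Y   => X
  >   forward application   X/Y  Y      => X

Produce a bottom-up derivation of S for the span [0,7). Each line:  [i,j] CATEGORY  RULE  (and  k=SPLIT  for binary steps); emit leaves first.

[0,1] S/PP  lex  "found"
[1,2] PP\NP  lex  "song"
[2,3] S\(PP\NP)  lex  "idea"
[1,3] S  <  k=2
[3,4] (PP\S)/PP  lex  "every"
[4,5] PP  lex  "clearly"
[3,5] PP\S  >  k=4
[1,5] PP  <  k=3
[0,5] S  >  k=1
[5,6] (S/(PP/N))\S  lex  "today"
[0,6] S/(PP/N)  <  k=5
[6,7] PP/N  lex  "slowly"
[0,7] S  >  k=6

[0,7] S   >
  [0,6] S/(PP/N)   <
    [0,5] S   >
      [0,1] "found" : S/PP
      [1,5] PP   <
        [1,3] S   <
          [1,2] "song" : PP\NP
          [2,3] "idea" : S\(PP\NP)
        [3,5] PP\S   >
          [3,4] "every" : (PP\S)/PP
          [4,5] "clearly" : PP
    [5,6] "today" : (S/(PP/N))\S
  [6,7] "slowly" : PP/N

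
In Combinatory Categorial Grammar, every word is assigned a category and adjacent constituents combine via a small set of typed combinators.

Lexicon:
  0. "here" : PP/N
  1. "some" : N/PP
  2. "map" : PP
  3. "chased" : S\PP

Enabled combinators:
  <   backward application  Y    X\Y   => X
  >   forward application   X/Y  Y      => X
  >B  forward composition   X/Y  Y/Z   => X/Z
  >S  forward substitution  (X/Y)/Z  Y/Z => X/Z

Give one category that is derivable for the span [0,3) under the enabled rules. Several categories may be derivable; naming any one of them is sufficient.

[0,4] S   <
  [0,3] PP   >
    [0,1] "here" : PP/N
    [1,3] N   >
      [1,2] "some" : N/PP
      [2,3] "map" : PP
  [3,4] "chased" : S\PP

PP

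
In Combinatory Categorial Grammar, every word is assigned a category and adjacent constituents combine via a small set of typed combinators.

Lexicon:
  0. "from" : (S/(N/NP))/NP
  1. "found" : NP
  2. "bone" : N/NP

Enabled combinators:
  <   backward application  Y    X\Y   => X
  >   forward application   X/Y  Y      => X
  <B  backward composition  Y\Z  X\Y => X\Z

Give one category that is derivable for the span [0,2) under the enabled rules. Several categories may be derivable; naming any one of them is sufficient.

S/(N/NP)

[0,3] S   >
  [0,2] S/(N/NP)   >
    [0,1] "from" : (S/(N/NP))/NP
    [1,2] "found" : NP
  [2,3] "bone" : N/NP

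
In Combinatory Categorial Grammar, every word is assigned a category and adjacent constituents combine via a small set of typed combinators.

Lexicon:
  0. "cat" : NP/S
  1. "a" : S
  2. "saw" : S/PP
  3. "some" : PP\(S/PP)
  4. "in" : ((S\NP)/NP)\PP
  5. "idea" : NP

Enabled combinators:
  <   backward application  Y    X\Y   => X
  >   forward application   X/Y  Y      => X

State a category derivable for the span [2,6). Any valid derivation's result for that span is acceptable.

[0,6] S   <
  [0,2] NP   >
    [0,1] "cat" : NP/S
    [1,2] "a" : S
  [2,6] S\NP   >
    [2,5] (S\NP)/NP   <
      [2,4] PP   <
        [2,3] "saw" : S/PP
        [3,4] "some" : PP\(S/PP)
      [4,5] "in" : ((S\NP)/NP)\PP
    [5,6] "idea" : NP

S\NP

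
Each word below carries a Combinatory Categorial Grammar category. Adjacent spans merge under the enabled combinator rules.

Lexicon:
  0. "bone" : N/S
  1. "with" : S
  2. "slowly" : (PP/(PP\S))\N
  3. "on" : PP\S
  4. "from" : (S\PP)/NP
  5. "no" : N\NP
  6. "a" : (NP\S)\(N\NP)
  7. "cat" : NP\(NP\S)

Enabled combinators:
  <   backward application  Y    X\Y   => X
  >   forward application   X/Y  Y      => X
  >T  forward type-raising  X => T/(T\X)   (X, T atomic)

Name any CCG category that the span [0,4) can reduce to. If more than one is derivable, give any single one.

PP

[0,8] S   <
  [0,4] PP   >
    [0,3] PP/(PP\S)   <
      [0,2] N   >
        [0,1] "bone" : N/S
        [1,2] "with" : S
      [2,3] "slowly" : (PP/(PP\S))\N
    [3,4] "on" : PP\S
  [4,8] S\PP   >
    [4,5] "from" : (S\PP)/NP
    [5,8] NP   <
      [5,7] NP\S   <
        [5,6] "no" : N\NP
        [6,7] "a" : (NP\S)\(N\NP)
      [7,8] "cat" : NP\(NP\S)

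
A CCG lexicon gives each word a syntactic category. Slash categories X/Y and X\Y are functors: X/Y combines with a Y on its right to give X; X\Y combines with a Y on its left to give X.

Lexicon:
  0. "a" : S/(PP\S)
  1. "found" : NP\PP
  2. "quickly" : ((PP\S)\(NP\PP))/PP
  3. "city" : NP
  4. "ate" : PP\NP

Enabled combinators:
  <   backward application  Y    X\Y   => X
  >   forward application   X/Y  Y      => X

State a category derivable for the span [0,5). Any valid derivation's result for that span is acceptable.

[0,5] S   >
  [0,1] "a" : S/(PP\S)
  [1,5] PP\S   <
    [1,2] "found" : NP\PP
    [2,5] (PP\S)\(NP\PP)   >
      [2,3] "quickly" : ((PP\S)\(NP\PP))/PP
      [3,5] PP   <
        [3,4] "city" : NP
        [4,5] "ate" : PP\NP

S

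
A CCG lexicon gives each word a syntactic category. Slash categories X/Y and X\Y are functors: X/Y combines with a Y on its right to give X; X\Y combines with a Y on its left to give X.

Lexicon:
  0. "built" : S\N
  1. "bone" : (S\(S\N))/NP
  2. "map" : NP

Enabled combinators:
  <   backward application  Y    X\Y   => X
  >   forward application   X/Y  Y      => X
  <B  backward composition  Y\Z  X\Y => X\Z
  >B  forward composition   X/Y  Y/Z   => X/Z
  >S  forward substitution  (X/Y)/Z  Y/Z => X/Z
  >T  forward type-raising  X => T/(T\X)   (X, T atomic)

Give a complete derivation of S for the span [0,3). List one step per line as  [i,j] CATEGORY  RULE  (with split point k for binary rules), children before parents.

[0,3] S   <
  [0,1] "built" : S\N
  [1,3] S\(S\N)   >
    [1,2] "bone" : (S\(S\N))/NP
    [2,3] "map" : NP

[0,1] S\N  lex  "built"
[1,2] (S\(S\N))/NP  lex  "bone"
[2,3] NP  lex  "map"
[1,3] S\(S\N)  >  k=2
[0,3] S  <  k=1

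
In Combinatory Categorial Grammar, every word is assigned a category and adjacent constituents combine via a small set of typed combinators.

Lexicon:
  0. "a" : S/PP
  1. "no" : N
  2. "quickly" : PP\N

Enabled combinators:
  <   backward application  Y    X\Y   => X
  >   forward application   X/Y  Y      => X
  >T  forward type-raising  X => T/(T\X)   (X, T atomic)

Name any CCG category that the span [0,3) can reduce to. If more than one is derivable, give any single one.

[0,3] S   >
  [0,1] "a" : S/PP
  [1,3] PP   >
    [1,2] PP/(PP\N)   >T
      [1,2] "no" : N
    [2,3] "quickly" : PP\N

S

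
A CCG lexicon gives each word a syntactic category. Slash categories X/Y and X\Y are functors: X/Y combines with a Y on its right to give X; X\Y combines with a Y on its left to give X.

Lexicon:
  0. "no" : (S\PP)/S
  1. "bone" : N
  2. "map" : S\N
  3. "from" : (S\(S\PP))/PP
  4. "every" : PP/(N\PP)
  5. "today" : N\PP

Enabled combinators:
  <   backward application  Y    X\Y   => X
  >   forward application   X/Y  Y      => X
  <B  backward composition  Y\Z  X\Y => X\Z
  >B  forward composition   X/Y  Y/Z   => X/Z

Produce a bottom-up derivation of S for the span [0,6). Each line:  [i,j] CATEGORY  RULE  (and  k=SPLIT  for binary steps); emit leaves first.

[0,6] S   <
  [0,3] S\PP   >
    [0,1] "no" : (S\PP)/S
    [1,3] S   <
      [1,2] "bone" : N
      [2,3] "map" : S\N
  [3,6] S\(S\PP)   >
    [3,4] "from" : (S\(S\PP))/PP
    [4,6] PP   >
      [4,5] "every" : PP/(N\PP)
      [5,6] "today" : N\PP

[0,1] (S\PP)/S  lex  "no"
[1,2] N  lex  "bone"
[2,3] S\N  lex  "map"
[1,3] S  <  k=2
[0,3] S\PP  >  k=1
[3,4] (S\(S\PP))/PP  lex  "from"
[4,5] PP/(N\PP)  lex  "every"
[5,6] N\PP  lex  "today"
[4,6] PP  >  k=5
[3,6] S\(S\PP)  >  k=4
[0,6] S  <  k=3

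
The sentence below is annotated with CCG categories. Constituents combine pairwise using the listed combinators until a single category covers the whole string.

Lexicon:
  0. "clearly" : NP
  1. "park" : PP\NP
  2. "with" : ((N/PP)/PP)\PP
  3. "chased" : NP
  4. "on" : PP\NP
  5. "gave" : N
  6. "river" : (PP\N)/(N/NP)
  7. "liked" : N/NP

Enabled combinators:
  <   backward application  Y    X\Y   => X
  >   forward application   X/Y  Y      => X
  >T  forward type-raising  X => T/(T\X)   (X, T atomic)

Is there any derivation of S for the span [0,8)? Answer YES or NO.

NP PP\NP ((N/PP)/PP)\PP NP PP\NP N (PP\N)/(N/NP) N/NP
CKY chart[0,8] = {N, N/(N\N), NP/(NP\N), PP/(PP\N), S/(S\N)}; S ∉ chart

NO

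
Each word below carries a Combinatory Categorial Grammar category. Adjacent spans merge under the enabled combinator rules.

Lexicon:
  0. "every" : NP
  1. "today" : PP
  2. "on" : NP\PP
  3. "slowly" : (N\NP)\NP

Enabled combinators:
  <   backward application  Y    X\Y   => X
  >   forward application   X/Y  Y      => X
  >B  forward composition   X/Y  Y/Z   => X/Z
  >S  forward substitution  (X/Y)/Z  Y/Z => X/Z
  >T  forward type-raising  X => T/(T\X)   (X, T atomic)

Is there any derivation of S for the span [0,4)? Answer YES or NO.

NO

NP PP NP\PP (N\NP)\NP
CKY chart[0,4] = {N, N/(N\N), NP/(NP\N), PP/(PP\N), S/(S\N)}; S ∉ chart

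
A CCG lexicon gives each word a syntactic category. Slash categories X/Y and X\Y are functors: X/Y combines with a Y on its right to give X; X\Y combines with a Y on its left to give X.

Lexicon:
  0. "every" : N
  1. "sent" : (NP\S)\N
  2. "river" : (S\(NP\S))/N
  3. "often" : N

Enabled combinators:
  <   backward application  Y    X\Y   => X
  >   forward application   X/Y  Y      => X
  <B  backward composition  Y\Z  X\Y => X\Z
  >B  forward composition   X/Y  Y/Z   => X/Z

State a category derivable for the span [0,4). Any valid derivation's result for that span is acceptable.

S

[0,4] S   <
  [0,1] "every" : N
  [1,4] S\N   <B
    [1,2] "sent" : (NP\S)\N
    [2,4] S\(NP\S)   >
      [2,3] "river" : (S\(NP\S))/N
      [3,4] "often" : N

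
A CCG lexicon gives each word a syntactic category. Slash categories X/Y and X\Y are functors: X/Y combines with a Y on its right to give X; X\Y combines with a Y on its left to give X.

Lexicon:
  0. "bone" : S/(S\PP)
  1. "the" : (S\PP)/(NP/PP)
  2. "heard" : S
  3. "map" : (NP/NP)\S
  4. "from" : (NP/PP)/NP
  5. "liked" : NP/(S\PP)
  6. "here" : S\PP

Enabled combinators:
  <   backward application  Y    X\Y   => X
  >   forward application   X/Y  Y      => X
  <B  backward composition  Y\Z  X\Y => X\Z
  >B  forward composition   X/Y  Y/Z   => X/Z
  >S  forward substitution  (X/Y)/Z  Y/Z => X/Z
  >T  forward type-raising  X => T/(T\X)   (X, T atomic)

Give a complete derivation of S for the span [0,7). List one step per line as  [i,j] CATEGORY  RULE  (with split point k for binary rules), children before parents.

[0,7] S   >
  [0,1] "bone" : S/(S\PP)
  [1,7] S\PP   >
    [1,2] "the" : (S\PP)/(NP/PP)
    [2,7] NP/PP   >B
      [2,4] NP/NP   <
        [2,3] "heard" : S
        [3,4] "map" : (NP/NP)\S
      [4,7] NP/PP   >
        [4,5] "from" : (NP/PP)/NP
        [5,7] NP   >
          [5,6] "liked" : NP/(S\PP)
          [6,7] "here" : S\PP

[0,1] S/(S\PP)  lex  "bone"
[1,2] (S\PP)/(NP/PP)  lex  "the"
[2,3] S  lex  "heard"
[3,4] (NP/NP)\S  lex  "map"
[2,4] NP/NP  <  k=3
[4,5] (NP/PP)/NP  lex  "from"
[5,6] NP/(S\PP)  lex  "liked"
[6,7] S\PP  lex  "here"
[5,7] NP  >  k=6
[4,7] NP/PP  >  k=5
[2,7] NP/PP  >B  k=4
[1,7] S\PP  >  k=2
[0,7] S  >  k=1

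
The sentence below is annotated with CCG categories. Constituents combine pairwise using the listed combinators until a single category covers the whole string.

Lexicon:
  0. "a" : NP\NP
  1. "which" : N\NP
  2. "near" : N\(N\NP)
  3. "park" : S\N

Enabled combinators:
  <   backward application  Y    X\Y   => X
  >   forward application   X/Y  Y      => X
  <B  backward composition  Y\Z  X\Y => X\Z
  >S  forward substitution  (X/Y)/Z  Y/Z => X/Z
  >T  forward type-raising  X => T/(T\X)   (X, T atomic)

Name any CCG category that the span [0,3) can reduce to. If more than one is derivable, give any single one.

[0,4] S   <
  [0,3] N   <
    [0,2] N\NP   <B
      [0,1] "a" : NP\NP
      [1,2] "which" : N\NP
    [2,3] "near" : N\(N\NP)
  [3,4] "park" : S\N

N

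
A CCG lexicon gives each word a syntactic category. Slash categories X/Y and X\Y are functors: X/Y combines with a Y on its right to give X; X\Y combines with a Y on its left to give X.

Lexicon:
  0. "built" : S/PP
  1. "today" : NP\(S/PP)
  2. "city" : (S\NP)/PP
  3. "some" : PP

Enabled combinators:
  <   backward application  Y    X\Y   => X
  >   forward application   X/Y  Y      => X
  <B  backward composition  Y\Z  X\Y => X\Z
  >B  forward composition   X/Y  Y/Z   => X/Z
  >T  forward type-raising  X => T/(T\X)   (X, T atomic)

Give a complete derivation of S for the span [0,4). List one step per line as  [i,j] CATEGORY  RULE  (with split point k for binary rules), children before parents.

[0,4] S   <
  [0,2] NP   <
    [0,1] "built" : S/PP
    [1,2] "today" : NP\(S/PP)
  [2,4] S\NP   >
    [2,3] "city" : (S\NP)/PP
    [3,4] "some" : PP

[0,1] S/PP  lex  "built"
[1,2] NP\(S/PP)  lex  "today"
[0,2] NP  <  k=1
[2,3] (S\NP)/PP  lex  "city"
[3,4] PP  lex  "some"
[2,4] S\NP  >  k=3
[0,4] S  <  k=2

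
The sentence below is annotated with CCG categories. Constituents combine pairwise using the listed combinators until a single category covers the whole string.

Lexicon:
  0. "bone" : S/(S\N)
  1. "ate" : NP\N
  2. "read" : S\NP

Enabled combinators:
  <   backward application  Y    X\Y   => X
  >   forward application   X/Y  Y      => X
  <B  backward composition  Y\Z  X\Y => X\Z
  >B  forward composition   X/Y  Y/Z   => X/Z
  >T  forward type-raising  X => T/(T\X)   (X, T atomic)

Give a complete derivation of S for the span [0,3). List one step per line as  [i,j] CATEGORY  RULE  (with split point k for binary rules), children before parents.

[0,3] S   >
  [0,1] "bone" : S/(S\N)
  [1,3] S\N   <B
    [1,2] "ate" : NP\N
    [2,3] "read" : S\NP

[0,1] S/(S\N)  lex  "bone"
[1,2] NP\N  lex  "ate"
[2,3] S\NP  lex  "read"
[1,3] S\N  <B  k=2
[0,3] S  >  k=1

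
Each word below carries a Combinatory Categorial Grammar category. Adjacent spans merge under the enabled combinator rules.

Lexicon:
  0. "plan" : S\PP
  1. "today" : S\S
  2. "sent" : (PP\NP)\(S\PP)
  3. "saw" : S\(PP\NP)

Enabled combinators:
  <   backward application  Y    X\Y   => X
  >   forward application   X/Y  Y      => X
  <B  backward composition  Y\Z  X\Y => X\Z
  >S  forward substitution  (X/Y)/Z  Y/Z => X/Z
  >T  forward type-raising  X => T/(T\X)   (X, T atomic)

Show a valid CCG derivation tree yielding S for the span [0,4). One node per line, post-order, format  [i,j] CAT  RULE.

[0,4] S   <
  [0,3] PP\NP   <
    [0,2] S\PP   <B
      [0,1] "plan" : S\PP
      [1,2] "today" : S\S
    [2,3] "sent" : (PP\NP)\(S\PP)
  [3,4] "saw" : S\(PP\NP)

[0,1] S\PP  lex  "plan"
[1,2] S\S  lex  "today"
[0,2] S\PP  <B  k=1
[2,3] (PP\NP)\(S\PP)  lex  "sent"
[0,3] PP\NP  <  k=2
[3,4] S\(PP\NP)  lex  "saw"
[0,4] S  <  k=3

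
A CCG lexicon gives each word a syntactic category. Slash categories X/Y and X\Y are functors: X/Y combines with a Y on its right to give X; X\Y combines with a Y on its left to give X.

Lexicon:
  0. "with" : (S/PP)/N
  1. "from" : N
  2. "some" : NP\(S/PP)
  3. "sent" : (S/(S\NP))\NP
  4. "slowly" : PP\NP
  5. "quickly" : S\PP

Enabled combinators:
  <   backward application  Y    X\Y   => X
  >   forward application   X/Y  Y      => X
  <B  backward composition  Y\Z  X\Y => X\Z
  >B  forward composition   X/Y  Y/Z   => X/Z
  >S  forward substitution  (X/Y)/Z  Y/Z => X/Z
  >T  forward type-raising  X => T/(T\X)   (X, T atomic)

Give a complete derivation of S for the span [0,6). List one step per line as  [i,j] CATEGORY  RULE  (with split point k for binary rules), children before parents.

[0,6] S   >
  [0,4] S/(S\NP)   <
    [0,3] NP   <
      [0,2] S/PP   >
        [0,1] "with" : (S/PP)/N
        [1,2] "from" : N
      [2,3] "some" : NP\(S/PP)
    [3,4] "sent" : (S/(S\NP))\NP
  [4,6] S\NP   <B
    [4,5] "slowly" : PP\NP
    [5,6] "quickly" : S\PP

[0,1] (S/PP)/N  lex  "with"
[1,2] N  lex  "from"
[0,2] S/PP  >  k=1
[2,3] NP\(S/PP)  lex  "some"
[0,3] NP  <  k=2
[3,4] (S/(S\NP))\NP  lex  "sent"
[0,4] S/(S\NP)  <  k=3
[4,5] PP\NP  lex  "slowly"
[5,6] S\PP  lex  "quickly"
[4,6] S\NP  <B  k=5
[0,6] S  >  k=4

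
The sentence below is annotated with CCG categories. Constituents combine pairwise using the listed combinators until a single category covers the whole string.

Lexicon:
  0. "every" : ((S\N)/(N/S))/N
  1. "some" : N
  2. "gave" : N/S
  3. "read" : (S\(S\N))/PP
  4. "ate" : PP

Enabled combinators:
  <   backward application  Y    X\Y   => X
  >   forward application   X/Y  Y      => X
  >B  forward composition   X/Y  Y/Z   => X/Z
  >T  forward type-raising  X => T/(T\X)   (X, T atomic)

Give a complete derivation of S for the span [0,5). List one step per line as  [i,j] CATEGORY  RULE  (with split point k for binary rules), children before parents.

[0,5] S   <
  [0,3] S\N   >
    [0,2] (S\N)/(N/S)   >
      [0,1] "every" : ((S\N)/(N/S))/N
      [1,2] "some" : N
    [2,3] "gave" : N/S
  [3,5] S\(S\N)   >
    [3,4] "read" : (S\(S\N))/PP
    [4,5] "ate" : PP

[0,1] ((S\N)/(N/S))/N  lex  "every"
[1,2] N  lex  "some"
[0,2] (S\N)/(N/S)  >  k=1
[2,3] N/S  lex  "gave"
[0,3] S\N  >  k=2
[3,4] (S\(S\N))/PP  lex  "read"
[4,5] PP  lex  "ate"
[3,5] S\(S\N)  >  k=4
[0,5] S  <  k=3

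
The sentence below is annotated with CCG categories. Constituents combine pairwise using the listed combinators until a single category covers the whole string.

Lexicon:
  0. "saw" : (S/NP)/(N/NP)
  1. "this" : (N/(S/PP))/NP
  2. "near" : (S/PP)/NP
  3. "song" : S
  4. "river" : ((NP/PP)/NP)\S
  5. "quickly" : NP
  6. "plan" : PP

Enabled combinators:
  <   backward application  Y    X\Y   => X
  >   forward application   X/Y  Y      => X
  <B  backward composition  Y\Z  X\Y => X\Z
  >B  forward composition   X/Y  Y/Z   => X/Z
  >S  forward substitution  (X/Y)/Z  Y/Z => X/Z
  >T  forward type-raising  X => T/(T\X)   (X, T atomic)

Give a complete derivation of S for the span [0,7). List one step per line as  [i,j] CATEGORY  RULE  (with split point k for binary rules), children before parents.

[0,1] (S/NP)/(N/NP)  lex  "saw"
[1,2] (N/(S/PP))/NP  lex  "this"
[2,3] (S/PP)/NP  lex  "near"
[1,3] N/NP  >S  k=2
[0,3] S/NP  >  k=1
[3,4] S  lex  "song"
[4,5] ((NP/PP)/NP)\S  lex  "river"
[3,5] (NP/PP)/NP  <  k=4
[5,6] NP  lex  "quickly"
[3,6] NP/PP  >  k=5
[6,7] PP  lex  "plan"
[3,7] NP  >  k=6
[0,7] S  >  k=3

[0,7] S   >
  [0,3] S/NP   >
    [0,1] "saw" : (S/NP)/(N/NP)
    [1,3] N/NP   >S
      [1,2] "this" : (N/(S/PP))/NP
      [2,3] "near" : (S/PP)/NP
  [3,7] NP   >
    [3,6] NP/PP   >
      [3,5] (NP/PP)/NP   <
        [3,4] "song" : S
        [4,5] "river" : ((NP/PP)/NP)\S
      [5,6] "quickly" : NP
    [6,7] "plan" : PP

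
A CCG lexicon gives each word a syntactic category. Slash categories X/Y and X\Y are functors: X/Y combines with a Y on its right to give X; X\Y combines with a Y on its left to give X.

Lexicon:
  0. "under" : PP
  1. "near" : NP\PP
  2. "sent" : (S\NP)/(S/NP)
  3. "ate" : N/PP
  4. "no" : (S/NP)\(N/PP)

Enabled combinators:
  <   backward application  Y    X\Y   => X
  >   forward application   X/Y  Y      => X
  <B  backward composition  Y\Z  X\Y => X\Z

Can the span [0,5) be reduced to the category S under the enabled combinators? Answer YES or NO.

[0,5] S   <
  [0,2] NP   <
    [0,1] "under" : PP
    [1,2] "near" : NP\PP
  [2,5] S\NP   >
    [2,3] "sent" : (S\NP)/(S/NP)
    [3,5] S/NP   <
      [3,4] "ate" : N/PP
      [4,5] "no" : (S/NP)\(N/PP)

YES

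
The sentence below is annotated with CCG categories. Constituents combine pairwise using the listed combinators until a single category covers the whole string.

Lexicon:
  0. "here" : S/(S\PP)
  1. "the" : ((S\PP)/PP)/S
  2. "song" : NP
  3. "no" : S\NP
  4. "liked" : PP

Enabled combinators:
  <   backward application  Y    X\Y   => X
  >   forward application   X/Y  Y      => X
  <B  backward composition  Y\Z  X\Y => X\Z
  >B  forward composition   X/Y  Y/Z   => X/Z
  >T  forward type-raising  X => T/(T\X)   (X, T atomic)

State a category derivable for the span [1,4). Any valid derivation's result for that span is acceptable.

[0,5] S   >
  [0,1] "here" : S/(S\PP)
  [1,5] S\PP   >
    [1,4] (S\PP)/PP   >
      [1,2] "the" : ((S\PP)/PP)/S
      [2,4] S   <
        [2,3] "song" : NP
        [3,4] "no" : S\NP
    [4,5] "liked" : PP

(S\PP)/PP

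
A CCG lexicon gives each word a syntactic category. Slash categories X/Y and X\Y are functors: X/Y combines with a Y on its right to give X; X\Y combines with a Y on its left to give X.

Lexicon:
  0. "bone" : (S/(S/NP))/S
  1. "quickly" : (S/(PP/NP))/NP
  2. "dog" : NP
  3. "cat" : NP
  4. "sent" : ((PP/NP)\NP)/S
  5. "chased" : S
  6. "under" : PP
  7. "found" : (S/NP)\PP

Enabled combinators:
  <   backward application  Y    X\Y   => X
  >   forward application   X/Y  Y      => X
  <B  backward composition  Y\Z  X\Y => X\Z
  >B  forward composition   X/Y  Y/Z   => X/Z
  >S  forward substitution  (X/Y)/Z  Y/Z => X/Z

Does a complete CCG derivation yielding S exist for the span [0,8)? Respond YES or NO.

[0,8] S   >
  [0,6] S/(S/NP)   >
    [0,1] "bone" : (S/(S/NP))/S
    [1,6] S   >
      [1,3] S/(PP/NP)   >
        [1,2] "quickly" : (S/(PP/NP))/NP
        [2,3] "dog" : NP
      [3,6] PP/NP   <
        [3,4] "cat" : NP
        [4,6] (PP/NP)\NP   >
          [4,5] "sent" : ((PP/NP)\NP)/S
          [5,6] "chased" : S
  [6,8] S/NP   <
    [6,7] "under" : PP
    [7,8] "found" : (S/NP)\PP

YES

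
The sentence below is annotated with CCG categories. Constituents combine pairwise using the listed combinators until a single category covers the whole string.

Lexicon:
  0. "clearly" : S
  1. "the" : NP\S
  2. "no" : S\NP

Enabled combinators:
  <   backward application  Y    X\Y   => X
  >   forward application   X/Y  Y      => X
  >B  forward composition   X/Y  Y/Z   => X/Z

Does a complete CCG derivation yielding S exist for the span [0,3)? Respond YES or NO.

[0,3] S   <
  [0,2] NP   <
    [0,1] "clearly" : S
    [1,2] "the" : NP\S
  [2,3] "no" : S\NP

YES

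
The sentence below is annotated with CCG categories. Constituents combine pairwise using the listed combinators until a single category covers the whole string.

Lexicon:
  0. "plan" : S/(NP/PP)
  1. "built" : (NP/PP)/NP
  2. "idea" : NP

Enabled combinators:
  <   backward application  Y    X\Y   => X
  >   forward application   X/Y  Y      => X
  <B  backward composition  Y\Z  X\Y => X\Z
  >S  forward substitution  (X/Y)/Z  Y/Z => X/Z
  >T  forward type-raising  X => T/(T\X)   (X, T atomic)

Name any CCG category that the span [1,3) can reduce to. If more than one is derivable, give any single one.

[0,3] S   >
  [0,1] "plan" : S/(NP/PP)
  [1,3] NP/PP   >
    [1,2] "built" : (NP/PP)/NP
    [2,3] "idea" : NP

NP/PP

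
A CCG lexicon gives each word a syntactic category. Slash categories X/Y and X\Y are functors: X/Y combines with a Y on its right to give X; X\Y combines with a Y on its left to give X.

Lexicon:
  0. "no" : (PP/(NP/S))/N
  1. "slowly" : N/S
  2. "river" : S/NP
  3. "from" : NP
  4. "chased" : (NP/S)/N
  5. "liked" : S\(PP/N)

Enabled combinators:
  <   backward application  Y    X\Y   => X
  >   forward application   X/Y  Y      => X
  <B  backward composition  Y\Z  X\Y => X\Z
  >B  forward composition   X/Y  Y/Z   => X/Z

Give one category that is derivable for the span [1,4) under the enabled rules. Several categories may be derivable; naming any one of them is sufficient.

N

[0,6] S   <
  [0,5] PP/N   >B
    [0,4] PP/(NP/S)   >
      [0,1] "no" : (PP/(NP/S))/N
      [1,4] N   >
        [1,2] "slowly" : N/S
        [2,4] S   >
          [2,3] "river" : S/NP
          [3,4] "from" : NP
    [4,5] "chased" : (NP/S)/N
  [5,6] "liked" : S\(PP/N)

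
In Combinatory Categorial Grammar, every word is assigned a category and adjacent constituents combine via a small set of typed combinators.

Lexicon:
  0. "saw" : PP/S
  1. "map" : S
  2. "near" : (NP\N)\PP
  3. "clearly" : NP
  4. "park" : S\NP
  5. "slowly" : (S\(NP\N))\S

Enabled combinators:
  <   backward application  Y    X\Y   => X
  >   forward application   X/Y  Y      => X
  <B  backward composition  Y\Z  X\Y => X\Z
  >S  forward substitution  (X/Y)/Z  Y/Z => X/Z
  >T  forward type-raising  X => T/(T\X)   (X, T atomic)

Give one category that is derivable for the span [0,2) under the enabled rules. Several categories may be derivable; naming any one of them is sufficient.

PP

[0,6] S   <
  [0,2] PP   >
    [0,1] "saw" : PP/S
    [1,2] "map" : S
  [2,6] S\PP   <B
    [2,3] "near" : (NP\N)\PP
    [3,6] S\(NP\N)   <
      [3,5] S   <
        [3,4] "clearly" : NP
        [4,5] "park" : S\NP
      [5,6] "slowly" : (S\(NP\N))\S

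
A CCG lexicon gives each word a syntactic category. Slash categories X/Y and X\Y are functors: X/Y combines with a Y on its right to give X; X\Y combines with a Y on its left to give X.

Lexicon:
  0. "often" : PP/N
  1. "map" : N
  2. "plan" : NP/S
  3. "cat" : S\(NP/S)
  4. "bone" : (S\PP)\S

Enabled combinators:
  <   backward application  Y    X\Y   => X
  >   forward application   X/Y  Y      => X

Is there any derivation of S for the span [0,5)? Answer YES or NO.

[0,5] S   <
  [0,2] PP   >
    [0,1] "often" : PP/N
    [1,2] "map" : N
  [2,5] S\PP   <
    [2,4] S   <
      [2,3] "plan" : NP/S
      [3,4] "cat" : S\(NP/S)
    [4,5] "bone" : (S\PP)\S

YES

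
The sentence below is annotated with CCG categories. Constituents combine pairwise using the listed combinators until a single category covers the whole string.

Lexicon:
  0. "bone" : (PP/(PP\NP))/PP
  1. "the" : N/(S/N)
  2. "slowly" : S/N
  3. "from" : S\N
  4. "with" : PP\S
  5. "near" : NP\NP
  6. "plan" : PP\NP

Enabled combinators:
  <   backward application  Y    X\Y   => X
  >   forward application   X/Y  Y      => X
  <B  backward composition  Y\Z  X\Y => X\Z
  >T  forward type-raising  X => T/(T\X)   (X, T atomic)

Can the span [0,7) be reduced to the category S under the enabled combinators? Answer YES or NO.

(PP/(PP\NP))/PP N/(S/N) S/N S\N PP\S NP\NP PP\NP
CKY chart[0,7] = {N/(N\PP), NP/(NP\PP), PP, PP/(PP\PP), S/(S\PP)}; S ∉ chart

NO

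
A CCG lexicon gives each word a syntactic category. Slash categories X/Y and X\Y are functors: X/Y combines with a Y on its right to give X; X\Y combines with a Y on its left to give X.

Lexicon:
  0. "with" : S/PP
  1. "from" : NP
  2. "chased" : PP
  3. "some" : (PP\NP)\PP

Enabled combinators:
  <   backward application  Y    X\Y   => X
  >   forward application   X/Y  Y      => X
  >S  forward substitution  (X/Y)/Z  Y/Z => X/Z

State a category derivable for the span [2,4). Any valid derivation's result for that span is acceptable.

[0,4] S   >
  [0,1] "with" : S/PP
  [1,4] PP   <
    [1,2] "from" : NP
    [2,4] PP\NP   <
      [2,3] "chased" : PP
      [3,4] "some" : (PP\NP)\PP

PP\NP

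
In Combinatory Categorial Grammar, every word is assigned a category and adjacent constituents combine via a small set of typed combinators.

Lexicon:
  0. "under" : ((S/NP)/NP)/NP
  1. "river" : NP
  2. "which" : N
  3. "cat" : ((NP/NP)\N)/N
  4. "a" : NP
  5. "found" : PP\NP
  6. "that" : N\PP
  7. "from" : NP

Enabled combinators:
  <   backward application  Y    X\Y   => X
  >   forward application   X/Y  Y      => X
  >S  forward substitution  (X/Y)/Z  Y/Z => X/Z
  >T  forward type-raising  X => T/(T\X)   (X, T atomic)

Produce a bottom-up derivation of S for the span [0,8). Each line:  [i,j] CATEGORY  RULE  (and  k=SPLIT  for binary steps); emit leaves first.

[0,1] ((S/NP)/NP)/NP  lex  "under"
[1,2] NP  lex  "river"
[0,2] (S/NP)/NP  >  k=1
[2,3] N  lex  "which"
[3,4] ((NP/NP)\N)/N  lex  "cat"
[4,5] NP  lex  "a"
[5,6] PP\NP  lex  "found"
[4,6] PP  <  k=5
[6,7] N\PP  lex  "that"
[4,7] N  <  k=6
[3,7] (NP/NP)\N  >  k=4
[2,7] NP/NP  <  k=3
[0,7] S/NP  >S  k=2
[7,8] NP  lex  "from"
[0,8] S  >  k=7

[0,8] S   >
  [0,7] S/NP   >S
    [0,2] (S/NP)/NP   >
      [0,1] "under" : ((S/NP)/NP)/NP
      [1,2] "river" : NP
    [2,7] NP/NP   <
      [2,3] "which" : N
      [3,7] (NP/NP)\N   >
        [3,4] "cat" : ((NP/NP)\N)/N
        [4,7] N   <
          [4,6] PP   <
            [4,5] "a" : NP
            [5,6] "found" : PP\NP
          [6,7] "that" : N\PP
  [7,8] "from" : NP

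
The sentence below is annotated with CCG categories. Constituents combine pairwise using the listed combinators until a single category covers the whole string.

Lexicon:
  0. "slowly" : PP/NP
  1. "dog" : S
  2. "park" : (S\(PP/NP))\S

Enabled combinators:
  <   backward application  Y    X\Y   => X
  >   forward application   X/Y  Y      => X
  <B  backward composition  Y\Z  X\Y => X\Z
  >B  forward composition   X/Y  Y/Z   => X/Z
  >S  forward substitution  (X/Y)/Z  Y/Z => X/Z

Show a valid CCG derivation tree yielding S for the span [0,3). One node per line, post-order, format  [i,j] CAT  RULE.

[0,1] PP/NP  lex  "slowly"
[1,2] S  lex  "dog"
[2,3] (S\(PP/NP))\S  lex  "park"
[1,3] S\(PP/NP)  <  k=2
[0,3] S  <  k=1

[0,3] S   <
  [0,1] "slowly" : PP/NP
  [1,3] S\(PP/NP)   <
    [1,2] "dog" : S
    [2,3] "park" : (S\(PP/NP))\S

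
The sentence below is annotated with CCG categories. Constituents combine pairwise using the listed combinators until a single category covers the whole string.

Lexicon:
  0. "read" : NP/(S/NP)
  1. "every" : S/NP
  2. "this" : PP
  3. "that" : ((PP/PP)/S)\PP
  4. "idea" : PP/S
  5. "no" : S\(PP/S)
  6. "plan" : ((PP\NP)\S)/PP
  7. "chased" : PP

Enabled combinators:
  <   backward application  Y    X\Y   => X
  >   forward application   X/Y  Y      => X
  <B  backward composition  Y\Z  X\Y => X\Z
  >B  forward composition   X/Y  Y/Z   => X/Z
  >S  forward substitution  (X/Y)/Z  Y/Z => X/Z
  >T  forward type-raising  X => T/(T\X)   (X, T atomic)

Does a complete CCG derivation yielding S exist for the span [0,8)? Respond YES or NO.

NO

NP/(S/NP) S/NP PP ((PP/PP)/S)\PP PP/S S\(PP/S) ((PP\NP)\S)/PP PP
CKY chart[0,8] = {N/(N\PP), NP/(NP\PP), PP, PP/(PP\PP), S/(S\PP)}; S ∉ chart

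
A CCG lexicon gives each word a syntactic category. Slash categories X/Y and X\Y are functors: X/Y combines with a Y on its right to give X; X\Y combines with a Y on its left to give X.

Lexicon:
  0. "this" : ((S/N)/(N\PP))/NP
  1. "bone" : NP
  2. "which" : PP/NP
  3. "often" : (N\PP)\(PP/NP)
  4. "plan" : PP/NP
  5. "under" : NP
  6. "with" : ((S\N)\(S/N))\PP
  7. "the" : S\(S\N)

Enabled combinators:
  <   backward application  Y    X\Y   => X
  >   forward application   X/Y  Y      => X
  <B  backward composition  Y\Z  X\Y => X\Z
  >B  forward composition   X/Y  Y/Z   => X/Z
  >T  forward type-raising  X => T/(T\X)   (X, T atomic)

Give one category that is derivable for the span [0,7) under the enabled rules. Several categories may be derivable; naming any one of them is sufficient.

S\N

[0,8] S   <
  [0,7] S\N   <
    [0,4] S/N   >
      [0,2] (S/N)/(N\PP)   >
        [0,1] "this" : ((S/N)/(N\PP))/NP
        [1,2] "bone" : NP
      [2,4] N\PP   <
        [2,3] "which" : PP/NP
        [3,4] "often" : (N\PP)\(PP/NP)
    [4,7] (S\N)\(S/N)   <
      [4,6] PP   >
        [4,5] "plan" : PP/NP
        [5,6] "under" : NP
      [6,7] "with" : ((S\N)\(S/N))\PP
  [7,8] "the" : S\(S\N)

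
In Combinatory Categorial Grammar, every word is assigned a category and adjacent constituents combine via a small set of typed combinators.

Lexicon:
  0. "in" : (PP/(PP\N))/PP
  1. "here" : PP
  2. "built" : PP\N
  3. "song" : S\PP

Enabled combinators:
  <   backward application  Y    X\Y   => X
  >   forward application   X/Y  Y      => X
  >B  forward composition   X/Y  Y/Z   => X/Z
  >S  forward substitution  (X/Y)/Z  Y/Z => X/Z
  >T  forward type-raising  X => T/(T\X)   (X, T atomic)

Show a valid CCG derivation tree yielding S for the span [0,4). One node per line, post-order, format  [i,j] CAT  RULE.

[0,4] S   <
  [0,3] PP   >
    [0,2] PP/(PP\N)   >
      [0,1] "in" : (PP/(PP\N))/PP
      [1,2] "here" : PP
    [2,3] "built" : PP\N
  [3,4] "song" : S\PP

[0,1] (PP/(PP\N))/PP  lex  "in"
[1,2] PP  lex  "here"
[0,2] PP/(PP\N)  >  k=1
[2,3] PP\N  lex  "built"
[0,3] PP  >  k=2
[3,4] S\PP  lex  "song"
[0,4] S  <  k=3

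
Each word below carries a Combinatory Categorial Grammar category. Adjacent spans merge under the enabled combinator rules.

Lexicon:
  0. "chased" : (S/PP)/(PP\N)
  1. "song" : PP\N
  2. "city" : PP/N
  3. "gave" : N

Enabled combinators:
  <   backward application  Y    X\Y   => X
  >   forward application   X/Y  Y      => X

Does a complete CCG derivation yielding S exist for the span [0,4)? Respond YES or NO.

YES

[0,4] S   >
  [0,2] S/PP   >
    [0,1] "chased" : (S/PP)/(PP\N)
    [1,2] "song" : PP\N
  [2,4] PP   >
    [2,3] "city" : PP/N
    [3,4] "gave" : N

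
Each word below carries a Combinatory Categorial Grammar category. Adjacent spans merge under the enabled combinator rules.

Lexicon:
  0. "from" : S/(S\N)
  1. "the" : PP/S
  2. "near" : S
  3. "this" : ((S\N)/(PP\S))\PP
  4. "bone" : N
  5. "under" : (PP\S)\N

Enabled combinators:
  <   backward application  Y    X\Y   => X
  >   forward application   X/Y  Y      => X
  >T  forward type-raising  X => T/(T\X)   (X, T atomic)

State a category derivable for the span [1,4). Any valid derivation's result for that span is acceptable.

[0,6] S   >
  [0,1] "from" : S/(S\N)
  [1,6] S\N   >
    [1,4] (S\N)/(PP\S)   <
      [1,3] PP   >
        [1,2] "the" : PP/S
        [2,3] "near" : S
      [3,4] "this" : ((S\N)/(PP\S))\PP
    [4,6] PP\S   <
      [4,5] "bone" : N
      [5,6] "under" : (PP\S)\N

(S\N)/(PP\S)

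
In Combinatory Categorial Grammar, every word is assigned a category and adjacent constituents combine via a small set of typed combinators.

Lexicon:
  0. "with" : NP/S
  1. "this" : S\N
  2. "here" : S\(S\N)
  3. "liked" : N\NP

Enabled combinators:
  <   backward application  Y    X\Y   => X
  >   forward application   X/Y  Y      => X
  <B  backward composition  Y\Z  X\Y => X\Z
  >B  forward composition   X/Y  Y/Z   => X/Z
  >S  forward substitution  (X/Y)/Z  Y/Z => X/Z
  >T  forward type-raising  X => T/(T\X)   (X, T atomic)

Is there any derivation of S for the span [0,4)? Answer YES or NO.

NO

NP/S S\N S\(S\N) N\NP
CKY chart[0,4] = {N, N/(N\N), NP/(NP\N), PP/(PP\N), S/(S\N)}; S ∉ chart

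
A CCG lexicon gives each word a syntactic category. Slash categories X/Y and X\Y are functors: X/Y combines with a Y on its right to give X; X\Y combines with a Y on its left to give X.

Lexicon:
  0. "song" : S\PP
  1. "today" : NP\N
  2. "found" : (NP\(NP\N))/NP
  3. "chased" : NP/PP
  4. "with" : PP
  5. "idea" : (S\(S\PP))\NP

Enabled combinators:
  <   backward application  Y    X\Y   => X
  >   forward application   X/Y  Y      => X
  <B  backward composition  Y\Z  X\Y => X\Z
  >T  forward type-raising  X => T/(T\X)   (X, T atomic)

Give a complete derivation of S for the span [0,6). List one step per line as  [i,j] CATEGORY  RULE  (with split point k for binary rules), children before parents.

[0,1] S\PP  lex  "song"
[1,2] NP\N  lex  "today"
[2,3] (NP\(NP\N))/NP  lex  "found"
[3,4] NP/PP  lex  "chased"
[4,5] PP  lex  "with"
[3,5] NP  >  k=4
[2,5] NP\(NP\N)  >  k=3
[1,5] NP  <  k=2
[5,6] (S\(S\PP))\NP  lex  "idea"
[1,6] S\(S\PP)  <  k=5
[0,6] S  <  k=1

[0,6] S   <
  [0,1] "song" : S\PP
  [1,6] S\(S\PP)   <
    [1,5] NP   <
      [1,2] "today" : NP\N
      [2,5] NP\(NP\N)   >
        [2,3] "found" : (NP\(NP\N))/NP
        [3,5] NP   >
          [3,4] "chased" : NP/PP
          [4,5] "with" : PP
    [5,6] "idea" : (S\(S\PP))\NP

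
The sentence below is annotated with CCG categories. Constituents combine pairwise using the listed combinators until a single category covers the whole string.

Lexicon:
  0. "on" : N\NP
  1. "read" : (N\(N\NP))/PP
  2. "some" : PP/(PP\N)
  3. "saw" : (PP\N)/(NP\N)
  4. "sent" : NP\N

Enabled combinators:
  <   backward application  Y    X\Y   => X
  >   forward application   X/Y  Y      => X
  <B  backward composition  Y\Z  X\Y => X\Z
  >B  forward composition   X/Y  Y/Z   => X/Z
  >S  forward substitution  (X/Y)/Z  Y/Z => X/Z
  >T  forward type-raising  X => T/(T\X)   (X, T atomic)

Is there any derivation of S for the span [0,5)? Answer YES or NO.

NO

N\NP (N\(N\NP))/PP PP/(PP\N) (PP\N)/(NP\N) NP\N
CKY chart[0,5] = {N, N/(N\N), NP/(NP\N), PP/(PP\N), S/(S\N)}; S ∉ chart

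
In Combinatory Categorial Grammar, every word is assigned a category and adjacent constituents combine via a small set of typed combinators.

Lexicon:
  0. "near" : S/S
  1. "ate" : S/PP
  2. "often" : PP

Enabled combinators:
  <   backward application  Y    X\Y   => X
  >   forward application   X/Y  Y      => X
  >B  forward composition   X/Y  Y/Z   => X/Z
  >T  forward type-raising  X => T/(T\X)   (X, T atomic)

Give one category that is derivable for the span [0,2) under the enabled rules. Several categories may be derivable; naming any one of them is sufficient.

S/PP

[0,3] S   >
  [0,2] S/PP   >B
    [0,1] "near" : S/S
    [1,2] "ate" : S/PP
  [2,3] "often" : PP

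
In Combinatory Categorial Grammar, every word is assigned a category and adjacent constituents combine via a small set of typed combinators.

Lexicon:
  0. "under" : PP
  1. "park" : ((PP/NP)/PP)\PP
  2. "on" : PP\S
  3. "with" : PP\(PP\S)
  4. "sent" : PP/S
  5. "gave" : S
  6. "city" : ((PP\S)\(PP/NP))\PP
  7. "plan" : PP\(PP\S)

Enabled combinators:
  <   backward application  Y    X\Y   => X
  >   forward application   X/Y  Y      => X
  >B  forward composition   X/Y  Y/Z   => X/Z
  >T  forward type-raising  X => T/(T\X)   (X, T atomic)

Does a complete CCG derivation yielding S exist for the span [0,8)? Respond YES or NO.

PP ((PP/NP)/PP)\PP PP\S PP\(PP\S) PP/S S ((PP\S)\(PP/NP))\PP PP\(PP\S)
CKY chart[0,8] = {N/(N\PP), NP/(NP\PP), PP, PP/(PP\PP), S/(S\PP)}; S ∉ chart

NO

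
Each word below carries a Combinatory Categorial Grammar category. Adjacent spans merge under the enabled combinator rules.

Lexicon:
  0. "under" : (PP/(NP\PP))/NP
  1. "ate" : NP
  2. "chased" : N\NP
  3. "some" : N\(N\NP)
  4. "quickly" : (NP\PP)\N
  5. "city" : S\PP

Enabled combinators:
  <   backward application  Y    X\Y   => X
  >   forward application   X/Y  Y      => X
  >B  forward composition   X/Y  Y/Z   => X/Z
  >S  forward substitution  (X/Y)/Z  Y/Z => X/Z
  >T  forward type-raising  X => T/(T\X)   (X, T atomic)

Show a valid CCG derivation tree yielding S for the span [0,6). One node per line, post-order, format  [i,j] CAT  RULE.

[0,6] S   <
  [0,5] PP   >
    [0,2] PP/(NP\PP)   >
      [0,1] "under" : (PP/(NP\PP))/NP
      [1,2] "ate" : NP
    [2,5] NP\PP   <
      [2,4] N   <
        [2,3] "chased" : N\NP
        [3,4] "some" : N\(N\NP)
      [4,5] "quickly" : (NP\PP)\N
  [5,6] "city" : S\PP

[0,1] (PP/(NP\PP))/NP  lex  "under"
[1,2] NP  lex  "ate"
[0,2] PP/(NP\PP)  >  k=1
[2,3] N\NP  lex  "chased"
[3,4] N\(N\NP)  lex  "some"
[2,4] N  <  k=3
[4,5] (NP\PP)\N  lex  "quickly"
[2,5] NP\PP  <  k=4
[0,5] PP  >  k=2
[5,6] S\PP  lex  "city"
[0,6] S  <  k=5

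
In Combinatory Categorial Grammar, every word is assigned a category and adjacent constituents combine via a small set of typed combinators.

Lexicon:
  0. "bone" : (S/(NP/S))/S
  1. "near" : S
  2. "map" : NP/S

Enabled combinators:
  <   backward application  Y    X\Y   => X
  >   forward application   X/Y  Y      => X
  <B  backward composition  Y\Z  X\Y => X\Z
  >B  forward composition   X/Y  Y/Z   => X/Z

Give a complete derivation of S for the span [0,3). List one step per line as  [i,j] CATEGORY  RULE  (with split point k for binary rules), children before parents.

[0,3] S   >
  [0,2] S/(NP/S)   >
    [0,1] "bone" : (S/(NP/S))/S
    [1,2] "near" : S
  [2,3] "map" : NP/S

[0,1] (S/(NP/S))/S  lex  "bone"
[1,2] S  lex  "near"
[0,2] S/(NP/S)  >  k=1
[2,3] NP/S  lex  "map"
[0,3] S  >  k=2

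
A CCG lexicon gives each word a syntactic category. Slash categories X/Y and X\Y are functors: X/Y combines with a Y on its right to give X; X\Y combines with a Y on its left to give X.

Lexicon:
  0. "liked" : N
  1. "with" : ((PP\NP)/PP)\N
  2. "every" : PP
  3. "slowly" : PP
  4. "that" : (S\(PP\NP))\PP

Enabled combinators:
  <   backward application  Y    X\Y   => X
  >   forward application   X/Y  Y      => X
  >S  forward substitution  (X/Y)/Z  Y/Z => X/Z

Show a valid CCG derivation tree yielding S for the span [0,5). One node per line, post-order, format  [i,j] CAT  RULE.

[0,1] N  lex  "liked"
[1,2] ((PP\NP)/PP)\N  lex  "with"
[0,2] (PP\NP)/PP  <  k=1
[2,3] PP  lex  "every"
[0,3] PP\NP  >  k=2
[3,4] PP  lex  "slowly"
[4,5] (S\(PP\NP))\PP  lex  "that"
[3,5] S\(PP\NP)  <  k=4
[0,5] S  <  k=3

[0,5] S   <
  [0,3] PP\NP   >
    [0,2] (PP\NP)/PP   <
      [0,1] "liked" : N
      [1,2] "with" : ((PP\NP)/PP)\N
    [2,3] "every" : PP
  [3,5] S\(PP\NP)   <
    [3,4] "slowly" : PP
    [4,5] "that" : (S\(PP\NP))\PP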